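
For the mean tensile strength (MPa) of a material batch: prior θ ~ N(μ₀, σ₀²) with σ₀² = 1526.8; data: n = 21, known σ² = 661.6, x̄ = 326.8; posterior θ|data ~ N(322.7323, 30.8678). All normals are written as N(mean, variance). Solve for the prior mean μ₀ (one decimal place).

With known observation variance, the Normal–Normal posterior has precision τ_n = τ₀ + n/σ² and mean μ_n = (τ₀μ₀ + (n/σ²)x̄)/τ_n.
Here τ₀ = 1/1526.8 = 0.000655 and τ_data = 21/661.6 = 0.031741, so τ_n = 0.032396.
Rearranging for μ₀: μ₀ = (μ_n·τ_n − τ_data·x̄)/τ₀ = (322.7323·0.032396 − 0.031741·326.8) / 0.000655 = 0.082277/0.000655 ≈ 125.6.

μ₀ = 125.6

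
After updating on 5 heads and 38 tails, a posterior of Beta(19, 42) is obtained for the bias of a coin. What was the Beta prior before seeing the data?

A Beta(α, β) prior with s successes and f failures in binomial data gives a Beta(α+s, β+f) posterior.
Subtract the data counts: 19−5=14, 42−38=4.

Beta(14, 4)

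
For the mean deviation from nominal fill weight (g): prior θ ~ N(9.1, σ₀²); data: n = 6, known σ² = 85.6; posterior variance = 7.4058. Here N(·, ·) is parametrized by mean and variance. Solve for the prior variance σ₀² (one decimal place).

σ₀² = 15.4

For the Normal–Normal model with known σ², precisions add: τ_n = τ₀ + n/σ².
So 1/σ₀² = 1/7.4058 − 6/85.6 = 0.135029 − 0.070093 = 0.064936.
Hence σ₀² = 1/0.064936 ≈ 15.4.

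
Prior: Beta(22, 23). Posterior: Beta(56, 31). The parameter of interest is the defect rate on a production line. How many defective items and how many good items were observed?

34 defective items and 8 good items

A Beta(a, b) prior with s successes and f failures in binomial data gives a Beta(a+s, b+f) posterior.
Match parameters: s=56−22=34, f=31−23=8.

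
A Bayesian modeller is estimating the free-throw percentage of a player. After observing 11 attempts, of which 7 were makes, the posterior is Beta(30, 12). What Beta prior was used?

Beta is conjugate to the binomial likelihood: posterior = Beta(a+s, b+f).
So a = 30 − 7 = 23 and b = 12 − 4 = 8.

Beta(23, 8)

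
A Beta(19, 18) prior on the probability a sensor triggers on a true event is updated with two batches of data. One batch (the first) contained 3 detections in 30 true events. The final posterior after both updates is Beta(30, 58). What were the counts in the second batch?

8 detections and 13 misses

Because Beta–binomial updating is additive in the counts, the combined data contributed (α_post−α_prior, β_post−β_prior) successes and failures.
Total across both batches: 30−19=11 detections, 58−18=40 misses.
Subtract the first batch: 11−3=8 detections and 40−27=13 misses.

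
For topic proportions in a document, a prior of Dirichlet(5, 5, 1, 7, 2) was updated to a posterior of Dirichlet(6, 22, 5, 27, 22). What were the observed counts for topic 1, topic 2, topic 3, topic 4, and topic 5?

For a Dirichlet(α) prior with multinomial counts c, the posterior is Dirichlet(α + c) componentwise.
Counts are posterior − prior componentwise: 6−5=1, 22−5=17, 5−1=4, 27−7=20, 22−2=20.

counts (1, 17, 4, 20, 20)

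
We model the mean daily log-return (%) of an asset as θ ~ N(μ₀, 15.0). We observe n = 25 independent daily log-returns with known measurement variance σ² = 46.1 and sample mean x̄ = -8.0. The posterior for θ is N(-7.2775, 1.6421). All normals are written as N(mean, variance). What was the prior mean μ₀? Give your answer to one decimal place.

The posterior mean is a precision-weighted average: μ_n = (τ₀μ₀ + τ_data·x̄)/(τ₀+τ_data), with τ₀=1/σ₀² and τ_data=n/σ².
Here τ₀ = 1/15.0 = 0.066667 and τ_data = 25/46.1 = 0.542299, so τ_n = 0.608966.
Rearranging for μ₀: μ₀ = (μ_n·τ_n − τ_data·x̄)/τ₀ = (-7.2775·0.608966 − 0.542299·-8.0) / 0.066667 = -0.093358/0.066667 ≈ -1.4.

μ₀ = -1.4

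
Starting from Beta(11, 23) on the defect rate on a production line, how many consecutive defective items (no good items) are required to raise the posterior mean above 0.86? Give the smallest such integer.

k = 131

After k defective items and 0 good items the posterior is Beta(11+k, 23), with mean (11+k)/(11+23+k).
Set (11+k)/(34+k) > 0.86 and solve: k > (0.86·34 − 11)/(1 − 0.86) = 130.286.
The smallest integer exceeding 130.286 is 131, and checking k=131: (142)/(165) = 0.8606 > 0.86.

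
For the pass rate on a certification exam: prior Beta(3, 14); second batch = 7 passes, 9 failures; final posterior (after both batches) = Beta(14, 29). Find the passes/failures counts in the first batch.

Sequential conjugate updates are equivalent to a single update on the pooled data, so total successes = posterior α − prior α and total failures = posterior β − prior β.
Total across both batches: 14−3=11 passes, 29−14=15 failures.
Subtract the second batch: 11−7=4 passes and 15−9=6 failures.

4 passes and 6 failures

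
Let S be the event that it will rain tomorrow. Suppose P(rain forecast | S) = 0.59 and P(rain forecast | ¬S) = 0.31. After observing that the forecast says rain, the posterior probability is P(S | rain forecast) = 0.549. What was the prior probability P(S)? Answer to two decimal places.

P(S) = 0.39

Bayes' rule in odds form gives O(S|E) = O(S)·[P(E|S)/P(E|¬S)], hence O(S) = O(S|E)/LR.
Posterior odds = 0.549/(1−0.549) = 1.2173. LR = 0.59/0.31 = 1.9032.
Prior odds = 1.2173/1.9032 = 0.6396, so P(S) = 0.6396/(1+0.6396) ≈ 0.39.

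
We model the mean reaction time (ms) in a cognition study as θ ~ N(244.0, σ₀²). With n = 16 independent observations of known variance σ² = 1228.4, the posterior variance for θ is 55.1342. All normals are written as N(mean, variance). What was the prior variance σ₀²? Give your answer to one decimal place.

For the Normal–Normal model with known σ², precisions add: τ_n = τ₀ + n/σ².
So 1/σ₀² = 1/55.1342 − 16/1228.4 = 0.018138 − 0.013025 = 0.005113.
Hence σ₀² = 1/0.005113 ≈ 195.6.

σ₀² = 195.6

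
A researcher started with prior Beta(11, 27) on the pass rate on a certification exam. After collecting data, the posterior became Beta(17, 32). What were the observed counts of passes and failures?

Under Beta–binomial conjugacy the posterior parameters are (α+s, β+f).
Match parameters: s=17−11=6, f=32−27=5.

6 passes and 5 failures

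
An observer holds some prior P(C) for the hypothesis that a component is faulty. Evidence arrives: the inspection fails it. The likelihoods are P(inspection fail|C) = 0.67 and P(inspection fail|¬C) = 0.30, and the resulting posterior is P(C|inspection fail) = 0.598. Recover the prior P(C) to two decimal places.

P(C) = 0.40

In odds form, posterior odds = prior odds × likelihood ratio, so prior odds = posterior odds ÷ LR.
Posterior odds = 0.598/(1−0.598) = 1.4876. LR = 0.67/0.30 = 2.2333.
Prior odds = 1.4876/2.2333 = 0.6661, so P(C) = 0.6661/(1+0.6661) ≈ 0.40.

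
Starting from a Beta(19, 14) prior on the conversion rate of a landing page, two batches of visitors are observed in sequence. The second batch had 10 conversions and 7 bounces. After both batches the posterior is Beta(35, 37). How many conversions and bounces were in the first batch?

6 conversions and 16 bounces

Sequential conjugate updates are equivalent to a single update on the pooled data, so total successes = posterior α − prior α and total failures = posterior β − prior β.
Total across both batches: 35−19=16 conversions, 37−14=23 bounces.
Subtract the second batch: 16−10=6 conversions and 23−7=16 bounces.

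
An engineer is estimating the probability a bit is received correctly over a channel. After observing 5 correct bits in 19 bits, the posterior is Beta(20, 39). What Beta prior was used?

A Beta(α, β) prior with s successes and f failures in binomial data gives a Beta(α+s, β+f) posterior.
So α = 20 − 5 = 15 and β = 39 − 14 = 25.

Beta(15, 25)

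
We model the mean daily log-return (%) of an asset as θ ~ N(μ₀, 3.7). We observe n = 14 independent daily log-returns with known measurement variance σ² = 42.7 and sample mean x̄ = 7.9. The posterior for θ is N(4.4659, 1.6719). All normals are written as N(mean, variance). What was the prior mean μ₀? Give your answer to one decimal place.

The posterior mean is a precision-weighted average: μ_n = (τ₀μ₀ + τ_data·x̄)/(τ₀+τ_data), with τ₀=1/σ₀² and τ_data=n/σ².
Here τ₀ = 1/3.7 = 0.270270 and τ_data = 14/42.7 = 0.327869, so τ_n = 0.598139.
Rearranging for μ₀: μ₀ = (μ_n·τ_n − τ_data·x̄)/τ₀ = (4.4659·0.598139 − 0.327869·7.9) / 0.270270 = 0.081064/0.270270 ≈ 0.3.

μ₀ = 0.3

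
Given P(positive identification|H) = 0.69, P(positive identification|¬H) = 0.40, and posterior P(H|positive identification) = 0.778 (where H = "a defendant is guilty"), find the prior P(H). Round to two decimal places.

P(H) = 0.67

Bayes' rule in odds form gives O(H|E) = O(H)·[P(E|H)/P(E|¬H)], hence O(H) = O(H|E)/LR.
Posterior odds = 0.778/(1−0.778) = 3.5045. LR = 0.69/0.40 = 1.7250.
Prior odds = 3.5045/1.7250 = 2.0316, so P(H) = 2.0316/(1+2.0316) ≈ 0.67.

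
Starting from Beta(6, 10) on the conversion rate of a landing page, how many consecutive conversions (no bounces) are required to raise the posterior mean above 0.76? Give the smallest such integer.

k = 26

After k conversions and 0 bounces the posterior is Beta(6+k, 10), with mean (6+k)/(6+10+k).
Set (6+k)/(16+k) > 0.76 and solve: k > (0.76·16 − 6)/(1 − 0.76) = 25.667.
The smallest integer exceeding 25.667 is 26, and checking k=26: (32)/(42) = 0.7619 > 0.76.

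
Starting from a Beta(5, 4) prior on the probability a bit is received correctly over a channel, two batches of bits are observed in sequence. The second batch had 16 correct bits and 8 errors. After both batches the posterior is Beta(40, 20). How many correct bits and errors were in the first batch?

19 correct bits and 8 errors

Sequential conjugate updates are equivalent to a single update on the pooled data, so total successes = posterior α − prior α and total failures = posterior β − prior β.
Total across both batches: 40−5=35 correct bits, 20−4=16 errors.
Subtract the second batch: 35−16=19 correct bits and 16−8=8 errors.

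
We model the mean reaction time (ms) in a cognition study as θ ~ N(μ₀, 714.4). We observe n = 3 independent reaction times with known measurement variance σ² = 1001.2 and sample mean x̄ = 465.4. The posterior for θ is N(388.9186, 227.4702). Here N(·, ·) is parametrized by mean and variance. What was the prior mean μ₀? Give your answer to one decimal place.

μ₀ = 225.2

The posterior mean is a precision-weighted average: μ_n = (τ₀μ₀ + τ_data·x̄)/(τ₀+τ_data), with τ₀=1/σ₀² and τ_data=n/σ².
Here τ₀ = 1/714.4 = 0.001400 and τ_data = 3/1001.2 = 0.002996, so τ_n = 0.004396.
Rearranging for μ₀: μ₀ = (μ_n·τ_n − τ_data·x̄)/τ₀ = (388.9186·0.004396 − 0.002996·465.4) / 0.001400 = 0.315348/0.001400 ≈ 225.2.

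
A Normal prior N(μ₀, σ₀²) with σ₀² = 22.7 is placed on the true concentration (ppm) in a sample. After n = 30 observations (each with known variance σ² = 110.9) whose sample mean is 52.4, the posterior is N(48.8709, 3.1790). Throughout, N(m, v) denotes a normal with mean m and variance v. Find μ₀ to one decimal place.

μ₀ = 27.2

With known observation variance, the Normal–Normal posterior has precision τ_n = τ₀ + n/σ² and mean μ_n = (τ₀μ₀ + (n/σ²)x̄)/τ_n.
Here τ₀ = 1/22.7 = 0.044053 and τ_data = 30/110.9 = 0.270514, so τ_n = 0.314567.
Rearranging for μ₀: μ₀ = (μ_n·τ_n − τ_data·x̄)/τ₀ = (48.8709·0.314567 − 0.270514·52.4) / 0.044053 = 1.198239/0.044053 ≈ 27.2.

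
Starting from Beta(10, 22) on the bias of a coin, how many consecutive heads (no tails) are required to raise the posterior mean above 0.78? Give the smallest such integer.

k = 69

After k heads and 0 tails the posterior is Beta(10+k, 22), with mean (10+k)/(10+22+k).
Set (10+k)/(32+k) > 0.78 and solve: k > (0.78·32 − 10)/(1 − 0.78) = 68.000.
The smallest integer exceeding 68.000 is 69, and checking k=69: (79)/(101) = 0.7822 > 0.78.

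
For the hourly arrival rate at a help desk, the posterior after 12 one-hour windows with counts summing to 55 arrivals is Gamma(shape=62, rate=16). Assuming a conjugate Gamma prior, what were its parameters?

A Gamma(α, β) prior (rate parametrization) on a Poisson rate with n observations summing to S gives posterior Gamma(α+S, β+n).
So α = 62 − 55 = 7 and β = 16 − 12 = 4.

Gamma(shape=7, rate=4)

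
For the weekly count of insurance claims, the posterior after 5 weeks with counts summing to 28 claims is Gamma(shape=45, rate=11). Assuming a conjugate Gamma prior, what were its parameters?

Gamma–Poisson conjugacy: posterior shape = α + Σxᵢ, posterior rate = β + n.
So α = 45 − 28 = 17 and β = 11 − 5 = 6.

Gamma(shape=17, rate=6)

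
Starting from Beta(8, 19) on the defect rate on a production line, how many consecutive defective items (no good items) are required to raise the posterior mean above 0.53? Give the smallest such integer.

After k defective items and 0 good items the posterior is Beta(8+k, 19), with mean (8+k)/(8+19+k).
Set (8+k)/(27+k) > 0.53 and solve: k > (0.53·27 − 8)/(1 − 0.53) = 13.426.
The smallest integer exceeding 13.426 is 14.

k = 14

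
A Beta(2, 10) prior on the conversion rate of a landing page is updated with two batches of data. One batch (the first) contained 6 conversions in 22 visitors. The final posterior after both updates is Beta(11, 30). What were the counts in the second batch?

Sequential conjugate updates are equivalent to a single update on the pooled data, so total successes = posterior α − prior α and total failures = posterior β − prior β.
Total across both batches: 11−2=9 conversions, 30−10=20 bounces.
Subtract the first batch: 9−6=3 conversions and 20−16=4 bounces.

3 conversions and 4 bounces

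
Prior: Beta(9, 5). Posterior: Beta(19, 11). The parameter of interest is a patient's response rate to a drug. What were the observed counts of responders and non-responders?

10 responders and 6 non-responders

Under Beta–binomial conjugacy the posterior parameters are (α+s, β+f).
Match parameters: s=19−9=10, f=11−5=6.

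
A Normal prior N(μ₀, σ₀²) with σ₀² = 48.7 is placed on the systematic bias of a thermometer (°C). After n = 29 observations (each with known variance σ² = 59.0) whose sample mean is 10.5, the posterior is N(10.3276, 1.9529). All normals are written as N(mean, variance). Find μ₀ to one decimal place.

μ₀ = 6.2

The posterior mean is a precision-weighted average: μ_n = (τ₀μ₀ + τ_data·x̄)/(τ₀+τ_data), with τ₀=1/σ₀² and τ_data=n/σ².
Here τ₀ = 1/48.7 = 0.020534 and τ_data = 29/59.0 = 0.491525, so τ_n = 0.512059.
Rearranging for μ₀: μ₀ = (μ_n·τ_n − τ_data·x̄)/τ₀ = (10.3276·0.512059 − 0.491525·10.5) / 0.020534 = 0.127328/0.020534 ≈ 6.2.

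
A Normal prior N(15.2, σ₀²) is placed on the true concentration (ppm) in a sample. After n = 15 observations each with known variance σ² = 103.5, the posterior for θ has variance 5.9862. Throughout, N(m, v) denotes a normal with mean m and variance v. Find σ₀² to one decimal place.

For the Normal–Normal model with known σ², precisions add: τ_n = τ₀ + n/σ².
So 1/σ₀² = 1/5.9862 − 15/103.5 = 0.167051 − 0.144928 = 0.022123.
Hence σ₀² = 1/0.022123 ≈ 45.2.

σ₀² = 45.2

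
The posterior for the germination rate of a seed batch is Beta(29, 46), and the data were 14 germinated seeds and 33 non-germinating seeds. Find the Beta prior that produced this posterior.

Under Beta–binomial conjugacy the posterior parameters are (a+s, b+f).
So a = 29 − 14 = 15 and b = 46 − 33 = 13.

Beta(15, 13)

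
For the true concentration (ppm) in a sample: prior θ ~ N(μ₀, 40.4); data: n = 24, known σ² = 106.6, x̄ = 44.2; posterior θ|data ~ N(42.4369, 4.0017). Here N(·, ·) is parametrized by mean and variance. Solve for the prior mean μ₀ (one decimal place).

μ₀ = 26.4

The posterior mean is a precision-weighted average: μ_n = (τ₀μ₀ + τ_data·x̄)/(τ₀+τ_data), with τ₀=1/σ₀² and τ_data=n/σ².
Here τ₀ = 1/40.4 = 0.024752 and τ_data = 24/106.6 = 0.225141, so τ_n = 0.249893.
Rearranging for μ₀: μ₀ = (μ_n·τ_n − τ_data·x̄)/τ₀ = (42.4369·0.249893 − 0.225141·44.2) / 0.024752 = 0.653452/0.024752 ≈ 26.4.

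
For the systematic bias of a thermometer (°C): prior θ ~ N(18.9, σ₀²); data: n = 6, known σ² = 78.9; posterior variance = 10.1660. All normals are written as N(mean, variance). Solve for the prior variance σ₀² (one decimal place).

Posterior precision equals prior precision plus data precision: 1/σ_n² = 1/σ₀² + n/σ².
So 1/σ₀² = 1/10.1660 − 6/78.9 = 0.098367 − 0.076046 = 0.022321.
Hence σ₀² = 1/0.022321 ≈ 44.8.

σ₀² = 44.8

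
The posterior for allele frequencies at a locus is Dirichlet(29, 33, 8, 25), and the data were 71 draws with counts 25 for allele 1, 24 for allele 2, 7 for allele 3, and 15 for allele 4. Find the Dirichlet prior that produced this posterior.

Dirichlet(4, 9, 1, 10)

For a Dirichlet(α) prior with multinomial counts c, the posterior is Dirichlet(α + c) componentwise.
Subtract each count from the matching posterior parameter: 29−25=4, 33−24=9, 8−7=1, 25−15=10.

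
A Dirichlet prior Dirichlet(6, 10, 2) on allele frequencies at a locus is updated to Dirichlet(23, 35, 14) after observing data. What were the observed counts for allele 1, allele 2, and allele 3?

counts (17, 25, 12)

For a Dirichlet(α) prior with multinomial counts c, the posterior is Dirichlet(α + c) componentwise.
Counts are posterior − prior componentwise: 23−6=17, 35−10=25, 14−2=12.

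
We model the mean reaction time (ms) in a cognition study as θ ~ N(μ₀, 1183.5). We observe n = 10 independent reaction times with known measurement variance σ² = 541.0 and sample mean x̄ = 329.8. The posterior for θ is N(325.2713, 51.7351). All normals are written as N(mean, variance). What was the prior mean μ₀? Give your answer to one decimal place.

With known observation variance, the Normal–Normal posterior has precision τ_n = τ₀ + n/σ² and mean μ_n = (τ₀μ₀ + (n/σ²)x̄)/τ_n.
Here τ₀ = 1/1183.5 = 0.000845 and τ_data = 10/541.0 = 0.018484, so τ_n = 0.019329.
Rearranging for μ₀: μ₀ = (μ_n·τ_n − τ_data·x̄)/τ₀ = (325.2713·0.019329 − 0.018484·329.8) / 0.000845 = 0.191146/0.000845 ≈ 226.2.

μ₀ = 226.2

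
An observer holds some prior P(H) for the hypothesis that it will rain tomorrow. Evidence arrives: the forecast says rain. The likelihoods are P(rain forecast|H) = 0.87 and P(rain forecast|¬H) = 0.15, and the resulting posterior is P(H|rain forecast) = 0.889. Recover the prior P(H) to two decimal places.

In odds form, posterior odds = prior odds × likelihood ratio, so prior odds = posterior odds ÷ LR.
Posterior odds = 0.889/(1−0.889) = 8.0090. LR = 0.87/0.15 = 5.8000.
Prior odds = 8.0090/5.8000 = 1.3809, so P(H) = 1.3809/(1+1.3809) ≈ 0.58.

P(H) = 0.58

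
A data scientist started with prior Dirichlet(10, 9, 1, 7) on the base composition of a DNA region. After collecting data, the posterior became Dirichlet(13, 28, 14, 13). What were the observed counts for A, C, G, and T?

counts (3, 19, 13, 6)

For a Dirichlet(α) prior with multinomial counts c, the posterior is Dirichlet(α + c) componentwise.
Counts are posterior − prior componentwise: 13−10=3, 28−9=19, 14−1=13, 13−7=6.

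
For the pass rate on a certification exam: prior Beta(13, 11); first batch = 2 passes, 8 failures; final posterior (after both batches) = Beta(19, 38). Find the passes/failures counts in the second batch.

Sequential conjugate updates are equivalent to a single update on the pooled data, so total successes = posterior α − prior α and total failures = posterior β − prior β.
Total across both batches: 19−13=6 passes, 38−11=27 failures.
Subtract the first batch: 6−2=4 passes and 27−8=19 failures.

4 passes and 19 failures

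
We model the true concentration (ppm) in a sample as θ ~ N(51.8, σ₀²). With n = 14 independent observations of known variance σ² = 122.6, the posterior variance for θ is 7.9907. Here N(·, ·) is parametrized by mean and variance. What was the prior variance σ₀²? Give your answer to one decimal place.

Posterior precision equals prior precision plus data precision: 1/σ_n² = 1/σ₀² + n/σ².
So 1/σ₀² = 1/7.9907 − 14/122.6 = 0.125145 − 0.114192 = 0.010953.
Hence σ₀² = 1/0.010953 ≈ 91.3.

σ₀² = 91.3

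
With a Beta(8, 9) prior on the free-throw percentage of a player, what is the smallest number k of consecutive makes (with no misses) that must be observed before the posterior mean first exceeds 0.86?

k = 48

After k makes and 0 misses the posterior is Beta(8+k, 9), with mean (8+k)/(8+9+k).
Set (8+k)/(17+k) > 0.86 and solve: k > (0.86·17 − 8)/(1 − 0.86) = 47.286.
The smallest integer exceeding 47.286 is 48.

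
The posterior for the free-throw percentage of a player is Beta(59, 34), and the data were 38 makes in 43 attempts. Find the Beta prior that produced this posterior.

Beta(21, 29)

Under Beta–binomial conjugacy the posterior parameters are (α+s, β+f).
Subtract the data counts: 59−38=21, 34−5=29.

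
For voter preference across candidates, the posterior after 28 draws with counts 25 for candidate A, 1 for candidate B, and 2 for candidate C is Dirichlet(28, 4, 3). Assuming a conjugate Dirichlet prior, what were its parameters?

Dirichlet(3, 3, 1)

For a Dirichlet(α) prior with multinomial counts c, the posterior is Dirichlet(α + c) componentwise.
Subtract each count from the matching posterior parameter: 28−25=3, 4−1=3, 3−2=1.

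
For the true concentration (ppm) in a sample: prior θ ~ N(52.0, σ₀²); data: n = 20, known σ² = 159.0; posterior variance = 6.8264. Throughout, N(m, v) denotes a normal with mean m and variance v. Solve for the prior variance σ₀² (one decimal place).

Posterior precision equals prior precision plus data precision: 1/σ_n² = 1/σ₀² + n/σ².
So 1/σ₀² = 1/6.8264 − 20/159.0 = 0.146490 − 0.125786 = 0.020704.
Hence σ₀² = 1/0.020704 ≈ 48.3.

σ₀² = 48.3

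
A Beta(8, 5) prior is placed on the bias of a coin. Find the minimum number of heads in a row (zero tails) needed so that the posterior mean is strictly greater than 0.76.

After k heads and 0 tails the posterior is Beta(8+k, 5), with mean (8+k)/(8+5+k).
Set (8+k)/(13+k) > 0.76 and solve: k > (0.76·13 − 8)/(1 − 0.76) = 7.833.
The smallest integer exceeding 7.833 is 8.

k = 8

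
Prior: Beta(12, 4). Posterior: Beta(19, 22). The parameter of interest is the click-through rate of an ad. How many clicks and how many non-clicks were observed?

Beta is conjugate to the binomial likelihood: posterior = Beta(α+s, β+f).
Match parameters: s=19−12=7, f=22−4=18.

7 clicks and 18 non-clicks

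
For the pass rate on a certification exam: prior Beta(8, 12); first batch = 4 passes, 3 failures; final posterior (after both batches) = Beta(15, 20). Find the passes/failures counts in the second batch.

Sequential conjugate updates are equivalent to a single update on the pooled data, so total successes = posterior α − prior α and total failures = posterior β − prior β.
Total across both batches: 15−8=7 passes, 20−12=8 failures.
Subtract the first batch: 7−4=3 passes and 8−3=5 failures.

3 passes and 5 failures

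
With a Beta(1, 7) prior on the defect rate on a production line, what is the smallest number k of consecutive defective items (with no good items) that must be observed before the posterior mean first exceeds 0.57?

After k defective items and 0 good items the posterior is Beta(1+k, 7), with mean (1+k)/(1+7+k).
Set (1+k)/(8+k) > 0.57 and solve: k > (0.57·8 − 1)/(1 − 0.57) = 8.279.
The smallest integer exceeding 8.279 is 9, and checking k=9: (10)/(17) = 0.5882 > 0.57.

k = 9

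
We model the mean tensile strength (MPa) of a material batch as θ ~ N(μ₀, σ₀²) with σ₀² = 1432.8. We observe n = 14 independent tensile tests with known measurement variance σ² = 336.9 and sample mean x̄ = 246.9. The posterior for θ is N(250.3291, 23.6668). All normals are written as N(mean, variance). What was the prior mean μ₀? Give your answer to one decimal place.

μ₀ = 454.5

The posterior mean is a precision-weighted average: μ_n = (τ₀μ₀ + τ_data·x̄)/(τ₀+τ_data), with τ₀=1/σ₀² and τ_data=n/σ².
Here τ₀ = 1/1432.8 = 0.000698 and τ_data = 14/336.9 = 0.041555, so τ_n = 0.042253.
Rearranging for μ₀: μ₀ = (μ_n·τ_n − τ_data·x̄)/τ₀ = (250.3291·0.042253 − 0.041555·246.9) / 0.000698 = 0.317226/0.000698 ≈ 454.5.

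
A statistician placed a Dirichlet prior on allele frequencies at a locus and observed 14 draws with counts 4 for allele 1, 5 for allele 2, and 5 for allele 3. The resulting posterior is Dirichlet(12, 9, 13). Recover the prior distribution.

For a Dirichlet(α) prior with multinomial counts c, the posterior is Dirichlet(α + c) componentwise.
Subtract each count from the matching posterior parameter: 12−4=8, 9−5=4, 13−5=8.

Dirichlet(8, 4, 8)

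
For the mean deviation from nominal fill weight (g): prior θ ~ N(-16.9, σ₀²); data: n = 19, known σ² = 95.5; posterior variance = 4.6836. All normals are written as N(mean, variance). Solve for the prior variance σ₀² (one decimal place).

σ₀² = 68.7

For the Normal–Normal model with known σ², precisions add: τ_n = τ₀ + n/σ².
So 1/σ₀² = 1/4.6836 − 19/95.5 = 0.213511 − 0.198953 = 0.014558.
Hence σ₀² = 1/0.014558 ≈ 68.7.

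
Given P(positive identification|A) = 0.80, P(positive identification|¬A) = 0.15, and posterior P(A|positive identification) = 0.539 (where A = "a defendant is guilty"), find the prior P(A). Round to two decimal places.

Bayes' rule in odds form gives O(A|E) = O(A)·[P(E|A)/P(E|¬A)], hence O(A) = O(A|E)/LR.
Posterior odds = 0.539/(1−0.539) = 1.1692. LR = 0.80/0.15 = 5.3333.
Prior odds = 1.1692/5.3333 = 0.2192, so P(A) = 0.2192/(1+0.2192) ≈ 0.18.

P(A) = 0.18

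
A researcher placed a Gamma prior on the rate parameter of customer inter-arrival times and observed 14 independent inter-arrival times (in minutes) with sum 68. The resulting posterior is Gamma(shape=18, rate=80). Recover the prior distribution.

Gamma–exponential conjugacy: posterior shape = α + n, posterior rate = β + Σtᵢ.
So α = 18 − 14 = 4 and β = 80 − 68 = 12.

Gamma(shape=4, rate=12)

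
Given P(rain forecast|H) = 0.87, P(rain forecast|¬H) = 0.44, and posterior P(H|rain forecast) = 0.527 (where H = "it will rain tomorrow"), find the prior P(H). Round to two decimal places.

Bayes' rule in odds form gives O(H|E) = O(H)·[P(E|H)/P(E|¬H)], hence O(H) = O(H|E)/LR.
Posterior odds = 0.527/(1−0.527) = 1.1142. LR = 0.87/0.44 = 1.9773.
Prior odds = 1.1142/1.9773 = 0.5635, so P(H) = 0.5635/(1+0.5635) ≈ 0.36.

P(H) = 0.36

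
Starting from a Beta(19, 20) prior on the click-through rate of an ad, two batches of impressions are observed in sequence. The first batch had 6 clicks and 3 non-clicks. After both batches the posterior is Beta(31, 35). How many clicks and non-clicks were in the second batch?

Because Beta–binomial updating is additive in the counts, the combined data contributed (α_post−α_prior, β_post−β_prior) successes and failures.
Total across both batches: 31−19=12 clicks, 35−20=15 non-clicks.
Subtract the first batch: 12−6=6 clicks and 15−3=12 non-clicks.

6 clicks and 12 non-clicks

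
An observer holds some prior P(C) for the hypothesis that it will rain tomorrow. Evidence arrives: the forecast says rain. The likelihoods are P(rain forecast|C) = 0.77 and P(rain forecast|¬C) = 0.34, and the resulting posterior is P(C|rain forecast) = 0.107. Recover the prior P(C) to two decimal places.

In odds form, posterior odds = prior odds × likelihood ratio, so prior odds = posterior odds ÷ LR.
Posterior odds = 0.107/(1−0.107) = 0.1198. LR = 0.77/0.34 = 2.2647.
Prior odds = 0.1198/2.2647 = 0.0529, so P(C) = 0.0529/(1+0.0529) ≈ 0.05.

P(C) = 0.05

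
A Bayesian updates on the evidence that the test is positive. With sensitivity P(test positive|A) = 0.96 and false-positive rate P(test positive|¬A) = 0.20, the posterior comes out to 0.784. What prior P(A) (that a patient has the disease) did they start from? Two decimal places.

P(A) = 0.43

Bayes' rule in odds form gives O(A|E) = O(A)·[P(E|A)/P(E|¬A)], hence O(A) = O(A|E)/LR.
Posterior odds = 0.784/(1−0.784) = 3.6296. LR = 0.96/0.20 = 4.8000.
Prior odds = 3.6296/4.8000 = 0.7562, so P(A) = 0.7562/(1+0.7562) ≈ 0.43.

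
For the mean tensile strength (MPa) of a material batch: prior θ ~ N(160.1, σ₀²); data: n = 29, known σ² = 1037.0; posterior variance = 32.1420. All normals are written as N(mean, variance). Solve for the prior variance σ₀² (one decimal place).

Posterior precision equals prior precision plus data precision: 1/σ_n² = 1/σ₀² + n/σ².
So 1/σ₀² = 1/32.1420 − 29/1037.0 = 0.031112 − 0.027965 = 0.003147.
Hence σ₀² = 1/0.003147 ≈ 317.8.

σ₀² = 317.8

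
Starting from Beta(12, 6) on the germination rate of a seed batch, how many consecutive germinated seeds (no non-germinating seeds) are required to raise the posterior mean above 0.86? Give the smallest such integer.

k = 25

After k germinated seeds and 0 non-germinating seeds the posterior is Beta(12+k, 6), with mean (12+k)/(12+6+k).
Set (12+k)/(18+k) > 0.86 and solve: k > (0.86·18 − 12)/(1 − 0.86) = 24.857.
The smallest integer exceeding 24.857 is 25.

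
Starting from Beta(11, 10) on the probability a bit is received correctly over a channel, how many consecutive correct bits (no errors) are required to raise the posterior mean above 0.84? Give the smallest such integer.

k = 42

After k correct bits and 0 errors the posterior is Beta(11+k, 10), with mean (11+k)/(11+10+k).
Set (11+k)/(21+k) > 0.84 and solve: k > (0.84·21 − 11)/(1 − 0.84) = 41.500.
The smallest integer exceeding 41.500 is 42, and checking k=42: (53)/(63) = 0.8413 > 0.84.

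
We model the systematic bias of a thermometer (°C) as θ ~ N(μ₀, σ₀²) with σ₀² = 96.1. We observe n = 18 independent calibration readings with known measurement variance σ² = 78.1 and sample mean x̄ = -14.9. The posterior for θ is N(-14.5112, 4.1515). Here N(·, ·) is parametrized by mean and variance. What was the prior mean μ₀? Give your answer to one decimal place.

The posterior mean is a precision-weighted average: μ_n = (τ₀μ₀ + τ_data·x̄)/(τ₀+τ_data), with τ₀=1/σ₀² and τ_data=n/σ².
Here τ₀ = 1/96.1 = 0.010406 and τ_data = 18/78.1 = 0.230474, so τ_n = 0.240880.
Rearranging for μ₀: μ₀ = (μ_n·τ_n − τ_data·x̄)/τ₀ = (-14.5112·0.240880 − 0.230474·-14.9) / 0.010406 = -0.061395/0.010406 ≈ -5.9.

μ₀ = -5.9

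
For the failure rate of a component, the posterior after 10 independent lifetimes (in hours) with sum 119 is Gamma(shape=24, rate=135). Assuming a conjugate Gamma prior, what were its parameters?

Gamma(shape=14, rate=16)

For an exponential likelihood with a Gamma(α, β) prior on the rate, n observations with total T give posterior Gamma(α+n, β+T).
So α = 24 − 10 = 14 and β = 135 − 119 = 16.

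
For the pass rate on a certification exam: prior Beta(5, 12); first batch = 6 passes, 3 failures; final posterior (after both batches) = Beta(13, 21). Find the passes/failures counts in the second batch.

2 passes and 6 failures

Sequential conjugate updates are equivalent to a single update on the pooled data, so total successes = posterior α − prior α and total failures = posterior β − prior β.
Total across both batches: 13−5=8 passes, 21−12=9 failures.
Subtract the first batch: 8−6=2 passes and 9−3=6 failures.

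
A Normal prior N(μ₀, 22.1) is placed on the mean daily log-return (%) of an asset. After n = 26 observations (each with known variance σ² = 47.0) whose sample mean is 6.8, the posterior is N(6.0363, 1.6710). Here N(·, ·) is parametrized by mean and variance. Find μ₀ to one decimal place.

With known observation variance, the Normal–Normal posterior has precision τ_n = τ₀ + n/σ² and mean μ_n = (τ₀μ₀ + (n/σ²)x̄)/τ_n.
Here τ₀ = 1/22.1 = 0.045249 and τ_data = 26/47.0 = 0.553191, so τ_n = 0.598440.
Rearranging for μ₀: μ₀ = (μ_n·τ_n − τ_data·x̄)/τ₀ = (6.0363·0.598440 − 0.553191·6.8) / 0.045249 = -0.149335/0.045249 ≈ -3.3.

μ₀ = -3.3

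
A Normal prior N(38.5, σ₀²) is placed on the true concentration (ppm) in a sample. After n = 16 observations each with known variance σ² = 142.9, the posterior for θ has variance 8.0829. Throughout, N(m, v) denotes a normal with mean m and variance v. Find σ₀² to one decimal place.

σ₀² = 85.1

For the Normal–Normal model with known σ², precisions add: τ_n = τ₀ + n/σ².
So 1/σ₀² = 1/8.0829 − 16/142.9 = 0.123718 − 0.111966 = 0.011752.
Hence σ₀² = 1/0.011752 ≈ 85.1.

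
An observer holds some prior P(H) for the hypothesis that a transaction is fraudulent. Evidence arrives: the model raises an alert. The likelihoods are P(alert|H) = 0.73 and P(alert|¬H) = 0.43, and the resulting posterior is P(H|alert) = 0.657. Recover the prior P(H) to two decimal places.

P(H) = 0.53

Bayes' rule in odds form gives O(H|E) = O(H)·[P(E|H)/P(E|¬H)], hence O(H) = O(H|E)/LR.
Posterior odds = 0.657/(1−0.657) = 1.9155. LR = 0.73/0.43 = 1.6977.
Prior odds = 1.9155/1.6977 = 1.1283, so P(H) = 1.1283/(1+1.1283) ≈ 0.53.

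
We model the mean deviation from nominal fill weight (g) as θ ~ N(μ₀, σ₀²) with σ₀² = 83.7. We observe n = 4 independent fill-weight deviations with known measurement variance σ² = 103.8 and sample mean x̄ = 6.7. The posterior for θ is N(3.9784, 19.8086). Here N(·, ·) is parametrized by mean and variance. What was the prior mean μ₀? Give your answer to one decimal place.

μ₀ = -4.8

With known observation variance, the Normal–Normal posterior has precision τ_n = τ₀ + n/σ² and mean μ_n = (τ₀μ₀ + (n/σ²)x̄)/τ_n.
Here τ₀ = 1/83.7 = 0.011947 and τ_data = 4/103.8 = 0.038536, so τ_n = 0.050483.
Rearranging for μ₀: μ₀ = (μ_n·τ_n − τ_data·x̄)/τ₀ = (3.9784·0.050483 − 0.038536·6.7) / 0.011947 = -0.057350/0.011947 ≈ -4.8.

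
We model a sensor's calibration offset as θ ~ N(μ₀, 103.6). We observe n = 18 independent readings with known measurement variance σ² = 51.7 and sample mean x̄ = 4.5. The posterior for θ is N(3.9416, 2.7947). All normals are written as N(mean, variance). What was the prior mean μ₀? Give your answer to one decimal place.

The posterior mean is a precision-weighted average: μ_n = (τ₀μ₀ + τ_data·x̄)/(τ₀+τ_data), with τ₀=1/σ₀² and τ_data=n/σ².
Here τ₀ = 1/103.6 = 0.009653 and τ_data = 18/51.7 = 0.348162, so τ_n = 0.357815.
Rearranging for μ₀: μ₀ = (μ_n·τ_n − τ_data·x̄)/τ₀ = (3.9416·0.357815 − 0.348162·4.5) / 0.009653 = -0.156365/0.009653 ≈ -16.2.

μ₀ = -16.2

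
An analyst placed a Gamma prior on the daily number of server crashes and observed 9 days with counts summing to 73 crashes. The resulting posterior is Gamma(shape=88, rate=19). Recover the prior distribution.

Gamma(shape=15, rate=10)

Gamma–Poisson conjugacy: posterior shape = α + Σxᵢ, posterior rate = β + n.
So α = 88 − 73 = 15 and β = 19 − 9 = 10.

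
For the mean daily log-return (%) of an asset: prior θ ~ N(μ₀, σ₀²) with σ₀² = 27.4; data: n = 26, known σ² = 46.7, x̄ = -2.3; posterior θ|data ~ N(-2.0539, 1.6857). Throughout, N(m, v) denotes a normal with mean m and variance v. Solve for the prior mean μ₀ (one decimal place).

μ₀ = 1.7

The posterior mean is a precision-weighted average: μ_n = (τ₀μ₀ + τ_data·x̄)/(τ₀+τ_data), with τ₀=1/σ₀² and τ_data=n/σ².
Here τ₀ = 1/27.4 = 0.036496 and τ_data = 26/46.7 = 0.556745, so τ_n = 0.593241.
Rearranging for μ₀: μ₀ = (μ_n·τ_n − τ_data·x̄)/τ₀ = (-2.0539·0.593241 − 0.556745·-2.3) / 0.036496 = 0.062056/0.036496 ≈ 1.7.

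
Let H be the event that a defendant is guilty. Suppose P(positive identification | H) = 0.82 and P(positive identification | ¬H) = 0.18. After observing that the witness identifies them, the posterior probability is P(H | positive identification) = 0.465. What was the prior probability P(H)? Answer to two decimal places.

P(H) = 0.16

Bayes' rule in odds form gives O(H|E) = O(H)·[P(E|H)/P(E|¬H)], hence O(H) = O(H|E)/LR.
Posterior odds = 0.465/(1−0.465) = 0.8692. LR = 0.82/0.18 = 4.5556.
Prior odds = 0.8692/4.5556 = 0.1908, so P(H) = 0.1908/(1+0.1908) ≈ 0.16.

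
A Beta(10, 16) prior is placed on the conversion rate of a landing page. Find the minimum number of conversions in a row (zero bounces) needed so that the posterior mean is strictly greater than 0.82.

k = 63

After k conversions and 0 bounces the posterior is Beta(10+k, 16), with mean (10+k)/(10+16+k).
Set (10+k)/(26+k) > 0.82 and solve: k > (0.82·26 − 10)/(1 − 0.82) = 62.889.
The smallest integer exceeding 62.889 is 63.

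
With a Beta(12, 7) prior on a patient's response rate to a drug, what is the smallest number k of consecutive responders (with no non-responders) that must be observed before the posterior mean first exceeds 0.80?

k = 17

After k responders and 0 non-responders the posterior is Beta(12+k, 7), with mean (12+k)/(12+7+k).
Set (12+k)/(19+k) > 0.80 and solve: k > (0.80·19 − 12)/(1 − 0.80) = 16.000.
The smallest integer exceeding 16.000 is 17.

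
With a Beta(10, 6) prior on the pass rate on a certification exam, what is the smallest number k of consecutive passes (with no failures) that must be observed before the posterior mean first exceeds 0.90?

After k passes and 0 failures the posterior is Beta(10+k, 6), with mean (10+k)/(10+6+k).
Set (10+k)/(16+k) > 0.90 and solve: k > (0.90·16 − 10)/(1 − 0.90) = 44.000.
The smallest integer exceeding 44.000 is 45, and checking k=45: (55)/(61) = 0.9016 > 0.90.

k = 45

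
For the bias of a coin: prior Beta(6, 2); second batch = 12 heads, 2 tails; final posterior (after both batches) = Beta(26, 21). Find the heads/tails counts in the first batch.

Because Beta–binomial updating is additive in the counts, the combined data contributed (α_post−α_prior, β_post−β_prior) successes and failures.
Total across both batches: 26−6=20 heads, 21−2=19 tails.
Subtract the second batch: 20−12=8 heads and 19−2=17 tails.

8 heads and 17 tails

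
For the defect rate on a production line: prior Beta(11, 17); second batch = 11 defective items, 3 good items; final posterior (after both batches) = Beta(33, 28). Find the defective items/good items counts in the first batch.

11 defective items and 8 good items

Sequential conjugate updates are equivalent to a single update on the pooled data, so total successes = posterior α − prior α and total failures = posterior β − prior β.
Total across both batches: 33−11=22 defective items, 28−17=11 good items.
Subtract the second batch: 22−11=11 defective items and 11−3=8 good items.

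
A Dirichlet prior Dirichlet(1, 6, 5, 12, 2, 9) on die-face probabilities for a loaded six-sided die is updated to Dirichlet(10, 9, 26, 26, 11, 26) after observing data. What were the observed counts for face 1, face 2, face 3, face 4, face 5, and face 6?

For a Dirichlet(α) prior with multinomial counts c, the posterior is Dirichlet(α + c) componentwise.
Counts are posterior − prior componentwise: 10−1=9, 9−6=3, 26−5=21, 26−12=14, 11−2=9, 26−9=17.

counts (9, 3, 21, 14, 9, 17)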